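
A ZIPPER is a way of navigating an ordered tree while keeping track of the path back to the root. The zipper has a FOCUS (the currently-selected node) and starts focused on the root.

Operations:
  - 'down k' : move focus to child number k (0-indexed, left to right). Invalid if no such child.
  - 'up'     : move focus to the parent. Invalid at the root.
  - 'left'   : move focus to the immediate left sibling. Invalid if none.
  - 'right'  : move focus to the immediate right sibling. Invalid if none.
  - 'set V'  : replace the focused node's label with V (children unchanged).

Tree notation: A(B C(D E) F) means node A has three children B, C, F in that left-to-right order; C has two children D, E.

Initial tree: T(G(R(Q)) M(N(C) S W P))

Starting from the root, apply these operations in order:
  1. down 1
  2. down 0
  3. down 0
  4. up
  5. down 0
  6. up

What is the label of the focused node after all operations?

Step 1 (down 1): focus=M path=1 depth=1 children=['N', 'S', 'W', 'P'] left=['G'] right=[] parent=T
Step 2 (down 0): focus=N path=1/0 depth=2 children=['C'] left=[] right=['S', 'W', 'P'] parent=M
Step 3 (down 0): focus=C path=1/0/0 depth=3 children=[] left=[] right=[] parent=N
Step 4 (up): focus=N path=1/0 depth=2 children=['C'] left=[] right=['S', 'W', 'P'] parent=M
Step 5 (down 0): focus=C path=1/0/0 depth=3 children=[] left=[] right=[] parent=N
Step 6 (up): focus=N path=1/0 depth=2 children=['C'] left=[] right=['S', 'W', 'P'] parent=M

Answer: N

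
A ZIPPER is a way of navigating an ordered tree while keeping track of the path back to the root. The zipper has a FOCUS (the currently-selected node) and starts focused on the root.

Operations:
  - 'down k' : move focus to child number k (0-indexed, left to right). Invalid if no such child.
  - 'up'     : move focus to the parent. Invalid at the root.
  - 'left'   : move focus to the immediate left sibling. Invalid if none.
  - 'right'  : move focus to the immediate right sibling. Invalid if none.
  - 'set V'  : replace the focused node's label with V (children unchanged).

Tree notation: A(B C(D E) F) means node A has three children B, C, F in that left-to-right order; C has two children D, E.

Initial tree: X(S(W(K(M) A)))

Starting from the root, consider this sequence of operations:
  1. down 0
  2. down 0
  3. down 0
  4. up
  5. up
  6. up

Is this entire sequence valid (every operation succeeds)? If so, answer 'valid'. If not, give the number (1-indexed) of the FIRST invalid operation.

Step 1 (down 0): focus=S path=0 depth=1 children=['W'] left=[] right=[] parent=X
Step 2 (down 0): focus=W path=0/0 depth=2 children=['K', 'A'] left=[] right=[] parent=S
Step 3 (down 0): focus=K path=0/0/0 depth=3 children=['M'] left=[] right=['A'] parent=W
Step 4 (up): focus=W path=0/0 depth=2 children=['K', 'A'] left=[] right=[] parent=S
Step 5 (up): focus=S path=0 depth=1 children=['W'] left=[] right=[] parent=X
Step 6 (up): focus=X path=root depth=0 children=['S'] (at root)

Answer: valid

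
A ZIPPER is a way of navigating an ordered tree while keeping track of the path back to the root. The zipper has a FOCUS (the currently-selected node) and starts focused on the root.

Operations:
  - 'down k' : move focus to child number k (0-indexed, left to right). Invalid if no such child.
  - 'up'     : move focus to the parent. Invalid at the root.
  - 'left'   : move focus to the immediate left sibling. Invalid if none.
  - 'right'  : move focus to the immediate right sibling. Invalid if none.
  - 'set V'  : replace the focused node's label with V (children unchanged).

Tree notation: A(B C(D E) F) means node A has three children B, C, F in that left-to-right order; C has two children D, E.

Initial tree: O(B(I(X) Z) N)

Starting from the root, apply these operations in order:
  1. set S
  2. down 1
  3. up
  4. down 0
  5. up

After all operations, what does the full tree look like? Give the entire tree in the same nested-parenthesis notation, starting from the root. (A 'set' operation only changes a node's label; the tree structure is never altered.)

Answer: S(B(I(X) Z) N)

Derivation:
Step 1 (set S): focus=S path=root depth=0 children=['B', 'N'] (at root)
Step 2 (down 1): focus=N path=1 depth=1 children=[] left=['B'] right=[] parent=S
Step 3 (up): focus=S path=root depth=0 children=['B', 'N'] (at root)
Step 4 (down 0): focus=B path=0 depth=1 children=['I', 'Z'] left=[] right=['N'] parent=S
Step 5 (up): focus=S path=root depth=0 children=['B', 'N'] (at root)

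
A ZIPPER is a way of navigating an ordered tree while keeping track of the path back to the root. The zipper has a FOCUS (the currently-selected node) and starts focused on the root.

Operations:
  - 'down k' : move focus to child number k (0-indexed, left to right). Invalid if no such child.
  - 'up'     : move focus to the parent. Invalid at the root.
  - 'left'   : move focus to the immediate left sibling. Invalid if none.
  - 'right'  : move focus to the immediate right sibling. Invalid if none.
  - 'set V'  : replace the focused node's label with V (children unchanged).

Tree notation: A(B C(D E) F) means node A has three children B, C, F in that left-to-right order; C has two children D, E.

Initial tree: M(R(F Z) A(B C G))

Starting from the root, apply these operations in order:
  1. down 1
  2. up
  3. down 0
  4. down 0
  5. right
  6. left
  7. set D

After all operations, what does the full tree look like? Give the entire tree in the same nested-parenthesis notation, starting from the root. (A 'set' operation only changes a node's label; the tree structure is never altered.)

Step 1 (down 1): focus=A path=1 depth=1 children=['B', 'C', 'G'] left=['R'] right=[] parent=M
Step 2 (up): focus=M path=root depth=0 children=['R', 'A'] (at root)
Step 3 (down 0): focus=R path=0 depth=1 children=['F', 'Z'] left=[] right=['A'] parent=M
Step 4 (down 0): focus=F path=0/0 depth=2 children=[] left=[] right=['Z'] parent=R
Step 5 (right): focus=Z path=0/1 depth=2 children=[] left=['F'] right=[] parent=R
Step 6 (left): focus=F path=0/0 depth=2 children=[] left=[] right=['Z'] parent=R
Step 7 (set D): focus=D path=0/0 depth=2 children=[] left=[] right=['Z'] parent=R

Answer: M(R(D Z) A(B C G))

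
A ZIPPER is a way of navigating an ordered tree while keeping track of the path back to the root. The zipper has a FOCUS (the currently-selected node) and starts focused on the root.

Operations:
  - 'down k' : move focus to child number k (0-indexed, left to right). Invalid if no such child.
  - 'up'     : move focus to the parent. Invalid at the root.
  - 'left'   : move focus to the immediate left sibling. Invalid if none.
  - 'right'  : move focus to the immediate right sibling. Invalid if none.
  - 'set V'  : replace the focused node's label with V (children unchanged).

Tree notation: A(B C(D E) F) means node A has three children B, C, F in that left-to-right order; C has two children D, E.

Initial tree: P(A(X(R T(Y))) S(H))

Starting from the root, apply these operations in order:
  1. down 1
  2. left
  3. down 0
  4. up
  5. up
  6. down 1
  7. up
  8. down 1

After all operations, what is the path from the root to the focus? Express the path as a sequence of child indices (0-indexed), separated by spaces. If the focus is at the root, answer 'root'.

Answer: 1

Derivation:
Step 1 (down 1): focus=S path=1 depth=1 children=['H'] left=['A'] right=[] parent=P
Step 2 (left): focus=A path=0 depth=1 children=['X'] left=[] right=['S'] parent=P
Step 3 (down 0): focus=X path=0/0 depth=2 children=['R', 'T'] left=[] right=[] parent=A
Step 4 (up): focus=A path=0 depth=1 children=['X'] left=[] right=['S'] parent=P
Step 5 (up): focus=P path=root depth=0 children=['A', 'S'] (at root)
Step 6 (down 1): focus=S path=1 depth=1 children=['H'] left=['A'] right=[] parent=P
Step 7 (up): focus=P path=root depth=0 children=['A', 'S'] (at root)
Step 8 (down 1): focus=S path=1 depth=1 children=['H'] left=['A'] right=[] parent=P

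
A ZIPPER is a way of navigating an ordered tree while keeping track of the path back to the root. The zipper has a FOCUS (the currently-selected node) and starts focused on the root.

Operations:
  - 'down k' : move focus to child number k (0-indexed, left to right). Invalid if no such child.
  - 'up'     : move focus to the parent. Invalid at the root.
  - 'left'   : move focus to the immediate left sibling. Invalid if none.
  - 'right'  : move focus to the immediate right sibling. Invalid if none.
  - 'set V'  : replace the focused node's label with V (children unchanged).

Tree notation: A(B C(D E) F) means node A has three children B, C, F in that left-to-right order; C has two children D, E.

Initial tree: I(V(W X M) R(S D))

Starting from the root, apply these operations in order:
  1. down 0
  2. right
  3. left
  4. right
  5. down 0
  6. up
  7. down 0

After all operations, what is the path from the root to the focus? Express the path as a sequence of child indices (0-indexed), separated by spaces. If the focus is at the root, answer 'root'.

Step 1 (down 0): focus=V path=0 depth=1 children=['W', 'X', 'M'] left=[] right=['R'] parent=I
Step 2 (right): focus=R path=1 depth=1 children=['S', 'D'] left=['V'] right=[] parent=I
Step 3 (left): focus=V path=0 depth=1 children=['W', 'X', 'M'] left=[] right=['R'] parent=I
Step 4 (right): focus=R path=1 depth=1 children=['S', 'D'] left=['V'] right=[] parent=I
Step 5 (down 0): focus=S path=1/0 depth=2 children=[] left=[] right=['D'] parent=R
Step 6 (up): focus=R path=1 depth=1 children=['S', 'D'] left=['V'] right=[] parent=I
Step 7 (down 0): focus=S path=1/0 depth=2 children=[] left=[] right=['D'] parent=R

Answer: 1 0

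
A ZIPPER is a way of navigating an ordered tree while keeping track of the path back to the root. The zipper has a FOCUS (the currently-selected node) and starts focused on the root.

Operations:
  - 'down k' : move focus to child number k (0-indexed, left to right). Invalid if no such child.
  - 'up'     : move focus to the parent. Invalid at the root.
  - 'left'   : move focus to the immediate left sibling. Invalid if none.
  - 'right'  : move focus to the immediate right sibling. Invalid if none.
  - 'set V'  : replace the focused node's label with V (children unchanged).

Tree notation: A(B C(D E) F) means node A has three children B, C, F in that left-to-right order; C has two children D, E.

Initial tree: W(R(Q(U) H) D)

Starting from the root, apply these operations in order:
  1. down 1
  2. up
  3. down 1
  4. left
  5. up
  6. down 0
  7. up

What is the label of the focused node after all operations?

Step 1 (down 1): focus=D path=1 depth=1 children=[] left=['R'] right=[] parent=W
Step 2 (up): focus=W path=root depth=0 children=['R', 'D'] (at root)
Step 3 (down 1): focus=D path=1 depth=1 children=[] left=['R'] right=[] parent=W
Step 4 (left): focus=R path=0 depth=1 children=['Q', 'H'] left=[] right=['D'] parent=W
Step 5 (up): focus=W path=root depth=0 children=['R', 'D'] (at root)
Step 6 (down 0): focus=R path=0 depth=1 children=['Q', 'H'] left=[] right=['D'] parent=W
Step 7 (up): focus=W path=root depth=0 children=['R', 'D'] (at root)

Answer: W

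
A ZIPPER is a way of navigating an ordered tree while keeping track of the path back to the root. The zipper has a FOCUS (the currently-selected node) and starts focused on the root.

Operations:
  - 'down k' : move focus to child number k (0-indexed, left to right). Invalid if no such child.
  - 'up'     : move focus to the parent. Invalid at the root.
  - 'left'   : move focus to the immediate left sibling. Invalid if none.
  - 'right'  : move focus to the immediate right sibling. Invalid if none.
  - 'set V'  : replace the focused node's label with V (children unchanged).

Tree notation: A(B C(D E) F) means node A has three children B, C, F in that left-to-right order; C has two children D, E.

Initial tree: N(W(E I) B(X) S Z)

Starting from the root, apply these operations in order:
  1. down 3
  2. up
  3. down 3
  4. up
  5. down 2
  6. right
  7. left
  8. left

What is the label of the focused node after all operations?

Step 1 (down 3): focus=Z path=3 depth=1 children=[] left=['W', 'B', 'S'] right=[] parent=N
Step 2 (up): focus=N path=root depth=0 children=['W', 'B', 'S', 'Z'] (at root)
Step 3 (down 3): focus=Z path=3 depth=1 children=[] left=['W', 'B', 'S'] right=[] parent=N
Step 4 (up): focus=N path=root depth=0 children=['W', 'B', 'S', 'Z'] (at root)
Step 5 (down 2): focus=S path=2 depth=1 children=[] left=['W', 'B'] right=['Z'] parent=N
Step 6 (right): focus=Z path=3 depth=1 children=[] left=['W', 'B', 'S'] right=[] parent=N
Step 7 (left): focus=S path=2 depth=1 children=[] left=['W', 'B'] right=['Z'] parent=N
Step 8 (left): focus=B path=1 depth=1 children=['X'] left=['W'] right=['S', 'Z'] parent=N

Answer: B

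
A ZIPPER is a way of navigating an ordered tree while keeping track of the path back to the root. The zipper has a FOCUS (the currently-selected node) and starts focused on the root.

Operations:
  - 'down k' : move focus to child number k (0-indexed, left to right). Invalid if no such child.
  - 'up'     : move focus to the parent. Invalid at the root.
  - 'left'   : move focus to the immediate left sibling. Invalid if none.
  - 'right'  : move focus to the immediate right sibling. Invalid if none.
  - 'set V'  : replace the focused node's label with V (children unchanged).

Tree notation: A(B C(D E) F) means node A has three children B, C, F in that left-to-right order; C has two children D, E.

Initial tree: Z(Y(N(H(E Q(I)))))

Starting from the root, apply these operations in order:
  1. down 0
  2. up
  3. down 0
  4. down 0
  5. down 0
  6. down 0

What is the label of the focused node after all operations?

Step 1 (down 0): focus=Y path=0 depth=1 children=['N'] left=[] right=[] parent=Z
Step 2 (up): focus=Z path=root depth=0 children=['Y'] (at root)
Step 3 (down 0): focus=Y path=0 depth=1 children=['N'] left=[] right=[] parent=Z
Step 4 (down 0): focus=N path=0/0 depth=2 children=['H'] left=[] right=[] parent=Y
Step 5 (down 0): focus=H path=0/0/0 depth=3 children=['E', 'Q'] left=[] right=[] parent=N
Step 6 (down 0): focus=E path=0/0/0/0 depth=4 children=[] left=[] right=['Q'] parent=H

Answer: E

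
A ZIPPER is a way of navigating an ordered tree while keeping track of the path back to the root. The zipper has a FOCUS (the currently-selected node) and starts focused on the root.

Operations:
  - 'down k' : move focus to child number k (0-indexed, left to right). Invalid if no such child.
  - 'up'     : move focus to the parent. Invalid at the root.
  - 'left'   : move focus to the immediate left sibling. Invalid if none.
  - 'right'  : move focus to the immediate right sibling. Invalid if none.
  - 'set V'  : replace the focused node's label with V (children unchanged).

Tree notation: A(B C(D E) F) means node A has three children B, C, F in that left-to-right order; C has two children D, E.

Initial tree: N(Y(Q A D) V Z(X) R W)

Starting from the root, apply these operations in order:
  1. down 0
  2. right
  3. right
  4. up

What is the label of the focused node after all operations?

Step 1 (down 0): focus=Y path=0 depth=1 children=['Q', 'A', 'D'] left=[] right=['V', 'Z', 'R', 'W'] parent=N
Step 2 (right): focus=V path=1 depth=1 children=[] left=['Y'] right=['Z', 'R', 'W'] parent=N
Step 3 (right): focus=Z path=2 depth=1 children=['X'] left=['Y', 'V'] right=['R', 'W'] parent=N
Step 4 (up): focus=N path=root depth=0 children=['Y', 'V', 'Z', 'R', 'W'] (at root)

Answer: N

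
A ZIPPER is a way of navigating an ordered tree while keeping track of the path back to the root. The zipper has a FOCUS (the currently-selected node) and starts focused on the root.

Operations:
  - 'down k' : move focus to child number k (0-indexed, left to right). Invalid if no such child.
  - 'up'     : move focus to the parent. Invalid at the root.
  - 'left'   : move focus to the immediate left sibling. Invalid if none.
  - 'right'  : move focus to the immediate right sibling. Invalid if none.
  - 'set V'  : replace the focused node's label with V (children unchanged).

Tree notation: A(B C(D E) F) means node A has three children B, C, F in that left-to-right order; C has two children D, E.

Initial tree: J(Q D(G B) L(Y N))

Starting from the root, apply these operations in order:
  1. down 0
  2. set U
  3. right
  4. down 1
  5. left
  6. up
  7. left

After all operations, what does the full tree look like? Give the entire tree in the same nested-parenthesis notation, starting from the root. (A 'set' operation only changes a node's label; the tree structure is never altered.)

Answer: J(U D(G B) L(Y N))

Derivation:
Step 1 (down 0): focus=Q path=0 depth=1 children=[] left=[] right=['D', 'L'] parent=J
Step 2 (set U): focus=U path=0 depth=1 children=[] left=[] right=['D', 'L'] parent=J
Step 3 (right): focus=D path=1 depth=1 children=['G', 'B'] left=['U'] right=['L'] parent=J
Step 4 (down 1): focus=B path=1/1 depth=2 children=[] left=['G'] right=[] parent=D
Step 5 (left): focus=G path=1/0 depth=2 children=[] left=[] right=['B'] parent=D
Step 6 (up): focus=D path=1 depth=1 children=['G', 'B'] left=['U'] right=['L'] parent=J
Step 7 (left): focus=U path=0 depth=1 children=[] left=[] right=['D', 'L'] parent=J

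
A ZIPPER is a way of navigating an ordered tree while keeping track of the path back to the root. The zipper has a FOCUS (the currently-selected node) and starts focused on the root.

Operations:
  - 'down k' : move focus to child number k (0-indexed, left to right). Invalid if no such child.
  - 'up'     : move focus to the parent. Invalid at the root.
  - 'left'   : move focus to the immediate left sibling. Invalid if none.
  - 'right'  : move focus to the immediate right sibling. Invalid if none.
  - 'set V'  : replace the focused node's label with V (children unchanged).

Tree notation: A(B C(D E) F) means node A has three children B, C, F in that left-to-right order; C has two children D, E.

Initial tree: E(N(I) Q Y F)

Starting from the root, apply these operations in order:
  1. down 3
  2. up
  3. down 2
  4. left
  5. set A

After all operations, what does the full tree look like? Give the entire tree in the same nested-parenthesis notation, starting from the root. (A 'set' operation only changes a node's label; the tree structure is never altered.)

Step 1 (down 3): focus=F path=3 depth=1 children=[] left=['N', 'Q', 'Y'] right=[] parent=E
Step 2 (up): focus=E path=root depth=0 children=['N', 'Q', 'Y', 'F'] (at root)
Step 3 (down 2): focus=Y path=2 depth=1 children=[] left=['N', 'Q'] right=['F'] parent=E
Step 4 (left): focus=Q path=1 depth=1 children=[] left=['N'] right=['Y', 'F'] parent=E
Step 5 (set A): focus=A path=1 depth=1 children=[] left=['N'] right=['Y', 'F'] parent=E

Answer: E(N(I) A Y F)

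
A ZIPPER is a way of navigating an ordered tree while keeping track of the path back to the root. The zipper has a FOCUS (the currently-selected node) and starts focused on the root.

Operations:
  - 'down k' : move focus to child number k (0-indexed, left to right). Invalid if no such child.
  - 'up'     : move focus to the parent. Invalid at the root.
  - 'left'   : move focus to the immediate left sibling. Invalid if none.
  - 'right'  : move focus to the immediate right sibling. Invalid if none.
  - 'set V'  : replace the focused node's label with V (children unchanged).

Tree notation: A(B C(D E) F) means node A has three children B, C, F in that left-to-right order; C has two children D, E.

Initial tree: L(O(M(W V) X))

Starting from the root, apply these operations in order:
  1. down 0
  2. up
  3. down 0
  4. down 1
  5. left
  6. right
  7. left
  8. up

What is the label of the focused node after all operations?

Step 1 (down 0): focus=O path=0 depth=1 children=['M', 'X'] left=[] right=[] parent=L
Step 2 (up): focus=L path=root depth=0 children=['O'] (at root)
Step 3 (down 0): focus=O path=0 depth=1 children=['M', 'X'] left=[] right=[] parent=L
Step 4 (down 1): focus=X path=0/1 depth=2 children=[] left=['M'] right=[] parent=O
Step 5 (left): focus=M path=0/0 depth=2 children=['W', 'V'] left=[] right=['X'] parent=O
Step 6 (right): focus=X path=0/1 depth=2 children=[] left=['M'] right=[] parent=O
Step 7 (left): focus=M path=0/0 depth=2 children=['W', 'V'] left=[] right=['X'] parent=O
Step 8 (up): focus=O path=0 depth=1 children=['M', 'X'] left=[] right=[] parent=L

Answer: O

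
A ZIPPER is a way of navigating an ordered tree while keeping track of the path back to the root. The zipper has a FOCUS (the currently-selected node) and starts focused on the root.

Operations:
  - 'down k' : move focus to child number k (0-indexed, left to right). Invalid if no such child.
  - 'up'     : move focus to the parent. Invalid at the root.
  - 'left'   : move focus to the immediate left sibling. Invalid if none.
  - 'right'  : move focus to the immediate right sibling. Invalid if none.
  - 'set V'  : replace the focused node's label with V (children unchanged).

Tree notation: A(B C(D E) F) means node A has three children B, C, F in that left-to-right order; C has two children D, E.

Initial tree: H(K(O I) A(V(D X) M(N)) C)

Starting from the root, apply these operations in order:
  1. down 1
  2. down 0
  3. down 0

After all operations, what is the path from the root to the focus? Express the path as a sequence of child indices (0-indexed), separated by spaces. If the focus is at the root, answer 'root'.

Answer: 1 0 0

Derivation:
Step 1 (down 1): focus=A path=1 depth=1 children=['V', 'M'] left=['K'] right=['C'] parent=H
Step 2 (down 0): focus=V path=1/0 depth=2 children=['D', 'X'] left=[] right=['M'] parent=A
Step 3 (down 0): focus=D path=1/0/0 depth=3 children=[] left=[] right=['X'] parent=V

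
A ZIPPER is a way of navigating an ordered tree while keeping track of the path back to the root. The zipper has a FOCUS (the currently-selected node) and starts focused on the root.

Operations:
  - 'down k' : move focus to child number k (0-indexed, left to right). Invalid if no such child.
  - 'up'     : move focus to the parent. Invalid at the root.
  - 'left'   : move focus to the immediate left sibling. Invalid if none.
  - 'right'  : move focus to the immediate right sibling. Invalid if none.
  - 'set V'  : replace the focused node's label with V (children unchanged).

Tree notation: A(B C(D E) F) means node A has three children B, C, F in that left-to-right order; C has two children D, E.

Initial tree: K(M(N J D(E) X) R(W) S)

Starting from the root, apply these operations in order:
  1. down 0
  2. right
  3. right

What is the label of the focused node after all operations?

Step 1 (down 0): focus=M path=0 depth=1 children=['N', 'J', 'D', 'X'] left=[] right=['R', 'S'] parent=K
Step 2 (right): focus=R path=1 depth=1 children=['W'] left=['M'] right=['S'] parent=K
Step 3 (right): focus=S path=2 depth=1 children=[] left=['M', 'R'] right=[] parent=K

Answer: S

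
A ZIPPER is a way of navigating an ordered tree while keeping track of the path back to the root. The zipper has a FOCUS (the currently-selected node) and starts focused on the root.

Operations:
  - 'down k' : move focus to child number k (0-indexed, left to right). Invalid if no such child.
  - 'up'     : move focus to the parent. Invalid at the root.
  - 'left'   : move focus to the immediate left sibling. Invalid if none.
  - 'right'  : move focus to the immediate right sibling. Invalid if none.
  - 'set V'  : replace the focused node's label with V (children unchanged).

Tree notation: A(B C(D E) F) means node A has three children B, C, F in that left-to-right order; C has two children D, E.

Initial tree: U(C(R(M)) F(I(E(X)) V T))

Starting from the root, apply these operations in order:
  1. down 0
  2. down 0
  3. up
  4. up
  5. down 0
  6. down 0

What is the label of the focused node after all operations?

Step 1 (down 0): focus=C path=0 depth=1 children=['R'] left=[] right=['F'] parent=U
Step 2 (down 0): focus=R path=0/0 depth=2 children=['M'] left=[] right=[] parent=C
Step 3 (up): focus=C path=0 depth=1 children=['R'] left=[] right=['F'] parent=U
Step 4 (up): focus=U path=root depth=0 children=['C', 'F'] (at root)
Step 5 (down 0): focus=C path=0 depth=1 children=['R'] left=[] right=['F'] parent=U
Step 6 (down 0): focus=R path=0/0 depth=2 children=['M'] left=[] right=[] parent=C

Answer: R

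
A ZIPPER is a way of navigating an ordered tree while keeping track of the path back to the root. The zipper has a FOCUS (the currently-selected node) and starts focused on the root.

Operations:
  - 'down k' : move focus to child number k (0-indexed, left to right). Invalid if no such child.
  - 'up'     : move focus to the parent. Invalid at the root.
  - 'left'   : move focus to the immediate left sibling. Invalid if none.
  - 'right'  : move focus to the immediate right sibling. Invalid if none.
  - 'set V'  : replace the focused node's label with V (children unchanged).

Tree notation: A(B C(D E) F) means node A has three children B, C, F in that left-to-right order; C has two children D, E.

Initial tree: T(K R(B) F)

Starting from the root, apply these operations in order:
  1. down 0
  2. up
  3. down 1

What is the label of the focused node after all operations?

Answer: R

Derivation:
Step 1 (down 0): focus=K path=0 depth=1 children=[] left=[] right=['R', 'F'] parent=T
Step 2 (up): focus=T path=root depth=0 children=['K', 'R', 'F'] (at root)
Step 3 (down 1): focus=R path=1 depth=1 children=['B'] left=['K'] right=['F'] parent=T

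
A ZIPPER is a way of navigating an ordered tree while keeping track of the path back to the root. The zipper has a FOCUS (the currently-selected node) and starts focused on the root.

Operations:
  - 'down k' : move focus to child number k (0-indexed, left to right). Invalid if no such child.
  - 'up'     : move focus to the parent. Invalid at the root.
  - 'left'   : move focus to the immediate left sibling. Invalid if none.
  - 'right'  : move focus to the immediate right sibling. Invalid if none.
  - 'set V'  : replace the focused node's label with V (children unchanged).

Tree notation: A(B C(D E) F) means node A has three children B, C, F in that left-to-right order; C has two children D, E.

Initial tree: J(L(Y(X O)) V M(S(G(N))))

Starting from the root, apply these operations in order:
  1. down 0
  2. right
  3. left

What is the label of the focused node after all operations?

Step 1 (down 0): focus=L path=0 depth=1 children=['Y'] left=[] right=['V', 'M'] parent=J
Step 2 (right): focus=V path=1 depth=1 children=[] left=['L'] right=['M'] parent=J
Step 3 (left): focus=L path=0 depth=1 children=['Y'] left=[] right=['V', 'M'] parent=J

Answer: L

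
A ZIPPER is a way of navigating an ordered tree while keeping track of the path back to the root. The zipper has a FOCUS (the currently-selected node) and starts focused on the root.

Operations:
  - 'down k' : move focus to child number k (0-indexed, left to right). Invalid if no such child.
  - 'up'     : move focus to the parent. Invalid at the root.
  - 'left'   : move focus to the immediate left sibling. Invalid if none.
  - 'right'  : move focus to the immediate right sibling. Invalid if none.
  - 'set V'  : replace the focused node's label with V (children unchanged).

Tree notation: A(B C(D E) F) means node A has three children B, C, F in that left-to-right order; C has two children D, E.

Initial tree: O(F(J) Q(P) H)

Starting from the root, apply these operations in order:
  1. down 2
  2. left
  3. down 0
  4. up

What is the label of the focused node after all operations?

Step 1 (down 2): focus=H path=2 depth=1 children=[] left=['F', 'Q'] right=[] parent=O
Step 2 (left): focus=Q path=1 depth=1 children=['P'] left=['F'] right=['H'] parent=O
Step 3 (down 0): focus=P path=1/0 depth=2 children=[] left=[] right=[] parent=Q
Step 4 (up): focus=Q path=1 depth=1 children=['P'] left=['F'] right=['H'] parent=O

Answer: Q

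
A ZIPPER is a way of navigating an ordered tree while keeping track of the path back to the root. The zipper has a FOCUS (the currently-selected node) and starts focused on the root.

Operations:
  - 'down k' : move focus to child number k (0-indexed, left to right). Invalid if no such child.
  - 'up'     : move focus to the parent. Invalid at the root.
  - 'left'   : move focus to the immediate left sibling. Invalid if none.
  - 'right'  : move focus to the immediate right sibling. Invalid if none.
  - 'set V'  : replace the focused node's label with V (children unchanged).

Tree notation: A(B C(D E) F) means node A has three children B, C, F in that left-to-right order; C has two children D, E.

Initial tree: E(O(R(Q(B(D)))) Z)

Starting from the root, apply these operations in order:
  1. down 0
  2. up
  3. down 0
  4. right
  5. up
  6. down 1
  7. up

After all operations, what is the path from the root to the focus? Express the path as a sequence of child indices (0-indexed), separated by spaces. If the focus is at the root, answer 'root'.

Answer: root

Derivation:
Step 1 (down 0): focus=O path=0 depth=1 children=['R'] left=[] right=['Z'] parent=E
Step 2 (up): focus=E path=root depth=0 children=['O', 'Z'] (at root)
Step 3 (down 0): focus=O path=0 depth=1 children=['R'] left=[] right=['Z'] parent=E
Step 4 (right): focus=Z path=1 depth=1 children=[] left=['O'] right=[] parent=E
Step 5 (up): focus=E path=root depth=0 children=['O', 'Z'] (at root)
Step 6 (down 1): focus=Z path=1 depth=1 children=[] left=['O'] right=[] parent=E
Step 7 (up): focus=E path=root depth=0 children=['O', 'Z'] (at root)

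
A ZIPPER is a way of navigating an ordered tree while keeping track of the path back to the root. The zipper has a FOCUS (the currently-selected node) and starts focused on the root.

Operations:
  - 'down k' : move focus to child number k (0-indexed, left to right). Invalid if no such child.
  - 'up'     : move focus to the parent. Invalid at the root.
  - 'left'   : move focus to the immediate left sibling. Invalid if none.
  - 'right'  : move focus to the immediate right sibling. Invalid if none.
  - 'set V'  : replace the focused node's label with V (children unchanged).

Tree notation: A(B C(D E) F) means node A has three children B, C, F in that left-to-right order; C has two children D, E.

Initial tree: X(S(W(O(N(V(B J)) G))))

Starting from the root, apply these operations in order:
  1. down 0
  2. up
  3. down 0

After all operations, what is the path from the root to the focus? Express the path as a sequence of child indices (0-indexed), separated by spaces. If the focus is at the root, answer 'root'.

Step 1 (down 0): focus=S path=0 depth=1 children=['W'] left=[] right=[] parent=X
Step 2 (up): focus=X path=root depth=0 children=['S'] (at root)
Step 3 (down 0): focus=S path=0 depth=1 children=['W'] left=[] right=[] parent=X

Answer: 0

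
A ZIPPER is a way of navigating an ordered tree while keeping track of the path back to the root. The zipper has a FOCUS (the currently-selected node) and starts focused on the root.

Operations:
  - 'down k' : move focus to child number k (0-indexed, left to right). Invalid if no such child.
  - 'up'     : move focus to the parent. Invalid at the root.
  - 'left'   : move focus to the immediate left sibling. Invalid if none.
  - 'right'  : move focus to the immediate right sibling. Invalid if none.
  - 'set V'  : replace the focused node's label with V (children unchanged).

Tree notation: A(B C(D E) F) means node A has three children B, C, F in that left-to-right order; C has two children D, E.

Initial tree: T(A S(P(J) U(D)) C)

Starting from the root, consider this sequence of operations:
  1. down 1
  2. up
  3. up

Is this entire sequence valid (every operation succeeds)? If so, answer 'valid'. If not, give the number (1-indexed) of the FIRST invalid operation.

Step 1 (down 1): focus=S path=1 depth=1 children=['P', 'U'] left=['A'] right=['C'] parent=T
Step 2 (up): focus=T path=root depth=0 children=['A', 'S', 'C'] (at root)
Step 3 (up): INVALID

Answer: 3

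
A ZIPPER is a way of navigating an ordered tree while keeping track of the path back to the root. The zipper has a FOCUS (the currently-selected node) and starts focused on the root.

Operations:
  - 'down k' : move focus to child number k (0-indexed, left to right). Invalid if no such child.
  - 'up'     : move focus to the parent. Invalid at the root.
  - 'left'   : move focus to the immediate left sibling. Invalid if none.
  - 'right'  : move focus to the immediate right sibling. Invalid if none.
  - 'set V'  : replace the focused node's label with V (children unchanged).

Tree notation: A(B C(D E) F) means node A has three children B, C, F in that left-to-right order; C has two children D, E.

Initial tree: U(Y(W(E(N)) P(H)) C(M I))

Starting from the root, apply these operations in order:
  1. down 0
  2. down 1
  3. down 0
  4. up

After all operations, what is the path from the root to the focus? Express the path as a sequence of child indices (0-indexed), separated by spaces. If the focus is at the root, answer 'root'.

Step 1 (down 0): focus=Y path=0 depth=1 children=['W', 'P'] left=[] right=['C'] parent=U
Step 2 (down 1): focus=P path=0/1 depth=2 children=['H'] left=['W'] right=[] parent=Y
Step 3 (down 0): focus=H path=0/1/0 depth=3 children=[] left=[] right=[] parent=P
Step 4 (up): focus=P path=0/1 depth=2 children=['H'] left=['W'] right=[] parent=Y

Answer: 0 1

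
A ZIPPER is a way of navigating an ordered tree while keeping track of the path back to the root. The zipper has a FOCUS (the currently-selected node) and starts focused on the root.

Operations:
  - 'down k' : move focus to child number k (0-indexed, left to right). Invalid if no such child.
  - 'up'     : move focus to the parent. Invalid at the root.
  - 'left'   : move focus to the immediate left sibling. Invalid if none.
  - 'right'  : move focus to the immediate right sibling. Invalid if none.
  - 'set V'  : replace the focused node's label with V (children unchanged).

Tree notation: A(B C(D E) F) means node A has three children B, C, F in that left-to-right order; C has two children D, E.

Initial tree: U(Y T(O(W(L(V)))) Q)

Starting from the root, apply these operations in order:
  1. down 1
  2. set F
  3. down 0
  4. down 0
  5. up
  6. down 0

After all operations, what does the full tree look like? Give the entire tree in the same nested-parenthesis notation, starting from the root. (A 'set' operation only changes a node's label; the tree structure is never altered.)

Step 1 (down 1): focus=T path=1 depth=1 children=['O'] left=['Y'] right=['Q'] parent=U
Step 2 (set F): focus=F path=1 depth=1 children=['O'] left=['Y'] right=['Q'] parent=U
Step 3 (down 0): focus=O path=1/0 depth=2 children=['W'] left=[] right=[] parent=F
Step 4 (down 0): focus=W path=1/0/0 depth=3 children=['L'] left=[] right=[] parent=O
Step 5 (up): focus=O path=1/0 depth=2 children=['W'] left=[] right=[] parent=F
Step 6 (down 0): focus=W path=1/0/0 depth=3 children=['L'] left=[] right=[] parent=O

Answer: U(Y F(O(W(L(V)))) Q)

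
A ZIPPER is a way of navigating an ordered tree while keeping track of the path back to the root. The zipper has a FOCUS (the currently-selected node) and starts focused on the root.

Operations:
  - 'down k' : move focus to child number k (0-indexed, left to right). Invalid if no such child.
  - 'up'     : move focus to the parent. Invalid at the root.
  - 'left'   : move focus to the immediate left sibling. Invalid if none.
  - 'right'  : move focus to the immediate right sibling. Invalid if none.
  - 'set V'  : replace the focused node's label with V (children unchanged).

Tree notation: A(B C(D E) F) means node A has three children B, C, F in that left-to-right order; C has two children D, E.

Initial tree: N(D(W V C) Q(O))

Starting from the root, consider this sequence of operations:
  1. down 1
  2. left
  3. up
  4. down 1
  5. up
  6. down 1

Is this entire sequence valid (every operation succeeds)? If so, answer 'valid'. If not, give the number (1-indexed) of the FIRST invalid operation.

Step 1 (down 1): focus=Q path=1 depth=1 children=['O'] left=['D'] right=[] parent=N
Step 2 (left): focus=D path=0 depth=1 children=['W', 'V', 'C'] left=[] right=['Q'] parent=N
Step 3 (up): focus=N path=root depth=0 children=['D', 'Q'] (at root)
Step 4 (down 1): focus=Q path=1 depth=1 children=['O'] left=['D'] right=[] parent=N
Step 5 (up): focus=N path=root depth=0 children=['D', 'Q'] (at root)
Step 6 (down 1): focus=Q path=1 depth=1 children=['O'] left=['D'] right=[] parent=N

Answer: valid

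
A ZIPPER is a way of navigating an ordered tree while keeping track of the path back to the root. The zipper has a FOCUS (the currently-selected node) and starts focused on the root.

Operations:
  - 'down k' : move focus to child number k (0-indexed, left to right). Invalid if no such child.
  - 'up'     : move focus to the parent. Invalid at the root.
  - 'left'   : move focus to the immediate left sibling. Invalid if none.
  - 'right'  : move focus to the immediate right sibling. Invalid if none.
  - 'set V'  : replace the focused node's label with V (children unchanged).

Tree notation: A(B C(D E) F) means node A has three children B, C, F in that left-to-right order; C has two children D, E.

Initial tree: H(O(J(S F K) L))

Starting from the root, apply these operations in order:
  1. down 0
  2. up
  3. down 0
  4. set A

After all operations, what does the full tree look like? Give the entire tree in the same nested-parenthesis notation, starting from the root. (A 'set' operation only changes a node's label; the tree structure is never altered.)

Step 1 (down 0): focus=O path=0 depth=1 children=['J', 'L'] left=[] right=[] parent=H
Step 2 (up): focus=H path=root depth=0 children=['O'] (at root)
Step 3 (down 0): focus=O path=0 depth=1 children=['J', 'L'] left=[] right=[] parent=H
Step 4 (set A): focus=A path=0 depth=1 children=['J', 'L'] left=[] right=[] parent=H

Answer: H(A(J(S F K) L))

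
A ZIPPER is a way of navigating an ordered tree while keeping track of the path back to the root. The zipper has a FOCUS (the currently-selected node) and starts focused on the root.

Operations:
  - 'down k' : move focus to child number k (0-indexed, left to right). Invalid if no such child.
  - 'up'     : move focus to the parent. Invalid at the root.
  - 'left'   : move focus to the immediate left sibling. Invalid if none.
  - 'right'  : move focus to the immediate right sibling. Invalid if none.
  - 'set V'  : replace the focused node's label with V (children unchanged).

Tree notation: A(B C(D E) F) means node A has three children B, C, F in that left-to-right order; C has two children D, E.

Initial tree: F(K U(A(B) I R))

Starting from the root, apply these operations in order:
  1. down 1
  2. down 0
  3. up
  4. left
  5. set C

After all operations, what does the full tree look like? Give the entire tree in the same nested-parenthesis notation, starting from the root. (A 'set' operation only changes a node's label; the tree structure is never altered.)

Step 1 (down 1): focus=U path=1 depth=1 children=['A', 'I', 'R'] left=['K'] right=[] parent=F
Step 2 (down 0): focus=A path=1/0 depth=2 children=['B'] left=[] right=['I', 'R'] parent=U
Step 3 (up): focus=U path=1 depth=1 children=['A', 'I', 'R'] left=['K'] right=[] parent=F
Step 4 (left): focus=K path=0 depth=1 children=[] left=[] right=['U'] parent=F
Step 5 (set C): focus=C path=0 depth=1 children=[] left=[] right=['U'] parent=F

Answer: F(C U(A(B) I R))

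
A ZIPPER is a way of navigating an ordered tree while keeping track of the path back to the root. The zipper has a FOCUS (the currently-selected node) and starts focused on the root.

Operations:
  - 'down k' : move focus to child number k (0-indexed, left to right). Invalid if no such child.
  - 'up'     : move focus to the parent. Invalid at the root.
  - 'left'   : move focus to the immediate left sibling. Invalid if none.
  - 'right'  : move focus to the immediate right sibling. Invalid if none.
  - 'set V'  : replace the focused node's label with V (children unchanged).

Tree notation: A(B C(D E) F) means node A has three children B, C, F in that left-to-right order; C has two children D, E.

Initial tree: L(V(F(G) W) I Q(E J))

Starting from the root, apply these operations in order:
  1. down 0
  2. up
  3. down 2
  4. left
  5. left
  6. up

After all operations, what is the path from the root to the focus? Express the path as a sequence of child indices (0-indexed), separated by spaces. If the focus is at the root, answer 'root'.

Answer: root

Derivation:
Step 1 (down 0): focus=V path=0 depth=1 children=['F', 'W'] left=[] right=['I', 'Q'] parent=L
Step 2 (up): focus=L path=root depth=0 children=['V', 'I', 'Q'] (at root)
Step 3 (down 2): focus=Q path=2 depth=1 children=['E', 'J'] left=['V', 'I'] right=[] parent=L
Step 4 (left): focus=I path=1 depth=1 children=[] left=['V'] right=['Q'] parent=L
Step 5 (left): focus=V path=0 depth=1 children=['F', 'W'] left=[] right=['I', 'Q'] parent=L
Step 6 (up): focus=L path=root depth=0 children=['V', 'I', 'Q'] (at root)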